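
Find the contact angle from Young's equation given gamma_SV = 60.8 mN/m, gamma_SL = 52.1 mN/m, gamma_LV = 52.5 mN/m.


cos(theta) = (gamma_SV - gamma_SL) / gamma_LV
cos(theta) = (60.8 - 52.1) / 52.5
cos(theta) = 0.165714
theta = arccos(0.165714) = 80.46 degrees

80.46


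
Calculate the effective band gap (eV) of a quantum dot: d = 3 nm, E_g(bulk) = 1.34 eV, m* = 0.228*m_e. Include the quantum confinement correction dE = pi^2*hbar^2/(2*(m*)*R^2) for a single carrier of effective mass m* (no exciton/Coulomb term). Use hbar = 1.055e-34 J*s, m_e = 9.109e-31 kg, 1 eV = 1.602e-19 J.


Radius R = 3/2 nm = 1.5e-09 m
Confinement energy dE = pi^2 * hbar^2 / (2 * m_eff * m_e * R^2)
dE = pi^2 * (1.055e-34)^2 / (2 * 0.228 * 9.109e-31 * (1.5e-09)^2) J, divided by 1.602e-19 J/eV
dE = 0.7337 eV
Total band gap = E_g(bulk) + dE = 1.34 + 0.7337 = 2.0737 eV

2.0737


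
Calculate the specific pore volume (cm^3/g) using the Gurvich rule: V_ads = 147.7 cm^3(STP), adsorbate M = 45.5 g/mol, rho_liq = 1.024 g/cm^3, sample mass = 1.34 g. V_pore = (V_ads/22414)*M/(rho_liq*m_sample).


Moles adsorbed n = V_ads / 22414 = 147.7 / 22414 = 6.589631e-03 mol
Liquid volume V_liq = n * M / rho_liq = 6.589631e-03 * 45.5 / 1.024 = 0.29280 cm^3
Specific pore volume V_pore = V_liq / m_sample = 0.29280 / 1.34
V_pore = 0.2185 cm^3/g

0.2185


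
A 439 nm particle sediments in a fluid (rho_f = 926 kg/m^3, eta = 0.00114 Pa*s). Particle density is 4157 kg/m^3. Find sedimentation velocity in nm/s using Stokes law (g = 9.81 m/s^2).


Radius R = 439/2 nm = 2.195e-07 m
Density difference = 4157 - 926 = 3231 kg/m^3
v = 2 * R^2 * (rho_p - rho_f) * g / (9 * eta)
v = 2 * (2.195e-07)^2 * 3231 * 9.81 / (9 * 0.00114)
v = 2.97685e-07 m/s = 297.6855 nm/s

297.6855


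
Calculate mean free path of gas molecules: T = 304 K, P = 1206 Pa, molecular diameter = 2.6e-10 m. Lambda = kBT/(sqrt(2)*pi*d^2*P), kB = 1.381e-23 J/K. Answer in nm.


Mean free path: lambda = kB*T / (sqrt(2) * pi * d^2 * P)
lambda = 1.381e-23 * 304 / (sqrt(2) * pi * (2.6e-10)^2 * 1206)
lambda = 1.15907e-05 m
lambda = 11590.67 nm

11590.67


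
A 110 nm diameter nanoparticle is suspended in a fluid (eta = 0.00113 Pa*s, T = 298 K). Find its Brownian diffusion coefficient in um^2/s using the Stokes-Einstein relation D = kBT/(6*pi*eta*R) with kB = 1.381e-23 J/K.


Radius R = 110/2 = 55 nm = 5.5e-08 m
D = kB*T / (6*pi*eta*R)
D = 1.381e-23 * 298 / (6 * pi * 0.00113 * 5.5e-08)
D = 3.51292e-12 m^2/s = 3.513 um^2/s

3.513


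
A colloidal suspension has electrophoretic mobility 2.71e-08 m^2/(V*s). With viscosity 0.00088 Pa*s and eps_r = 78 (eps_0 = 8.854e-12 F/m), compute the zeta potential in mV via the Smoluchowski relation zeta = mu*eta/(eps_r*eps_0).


Smoluchowski equation: zeta = mu * eta / (eps_r * eps_0)
zeta = 2.71e-08 * 0.00088 / (78 * 8.854e-12)
zeta = 0.034532 V = 34.53 mV

34.53


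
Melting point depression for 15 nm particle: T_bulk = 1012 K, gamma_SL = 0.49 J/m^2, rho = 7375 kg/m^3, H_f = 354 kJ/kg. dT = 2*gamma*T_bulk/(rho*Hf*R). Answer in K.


Radius R = 15/2 = 7.5 nm = 7.5e-09 m
Convert H_f = 354 kJ/kg = 354000 J/kg
dT = 2 * gamma_SL * T_bulk / (rho * H_f * R)
dT = 2 * 0.49 * 1012 / (7375 * 354000 * 7.5e-09)
dT = 50.7 K

50.7


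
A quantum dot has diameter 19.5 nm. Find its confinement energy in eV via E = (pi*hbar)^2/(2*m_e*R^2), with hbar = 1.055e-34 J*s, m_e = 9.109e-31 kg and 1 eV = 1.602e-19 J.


Radius R = 19.5/2 = 9.75 nm = 9.75e-09 m
E = (pi * 1.055e-34)^2 / (2 * 9.109e-31 * (9.75e-09)^2)
E(J) = 6.343e-22
E = E(J) / 1.602e-19 = 0.004 eV

0.004


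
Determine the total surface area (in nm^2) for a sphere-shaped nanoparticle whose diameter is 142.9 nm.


Radius r = 142.9/2 = 71.45 nm
Surface area SA = 4 * pi * r^2
SA = 4 * pi * (71.45)^2
SA = 64152.61 nm^2

64152.61


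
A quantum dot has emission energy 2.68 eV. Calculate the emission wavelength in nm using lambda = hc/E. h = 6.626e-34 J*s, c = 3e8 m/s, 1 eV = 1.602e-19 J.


Convert energy: E = 2.68 eV = 2.68 * 1.602e-19 = 4.29336e-19 J
lambda = h*c / E = 6.626e-34 * 3e8 / 4.29336e-19
lambda = 4.62994e-07 m = 463.0 nm

463.0


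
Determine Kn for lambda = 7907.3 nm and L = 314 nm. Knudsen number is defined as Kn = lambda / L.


Knudsen number Kn = lambda / L
Kn = 7907.3 / 314
Kn = 25.1825

25.1825


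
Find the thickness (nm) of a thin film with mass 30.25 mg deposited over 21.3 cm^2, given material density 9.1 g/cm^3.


Convert: m = 30.25 mg = 3.0250e-05 kg, A = 21.3 cm^2 = 2.1300e-03 m^2, rho = 9.1 g/cm^3 = 9100 kg/m^3
t = m / (A * rho)
t = 3.0250e-05 / (2.1300e-03 * 9100)
t = 1.5606e-06 m = 1560.6 nm

1560.6


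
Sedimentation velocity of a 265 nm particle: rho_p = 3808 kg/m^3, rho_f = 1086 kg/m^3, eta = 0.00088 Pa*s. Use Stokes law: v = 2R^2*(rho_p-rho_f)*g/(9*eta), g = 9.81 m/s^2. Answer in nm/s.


Radius R = 265/2 nm = 1.325e-07 m
Density difference = 3808 - 1086 = 2722 kg/m^3
v = 2 * R^2 * (rho_p - rho_f) * g / (9 * eta)
v = 2 * (1.325e-07)^2 * 2722 * 9.81 / (9 * 0.00088)
v = 1.18384e-07 m/s = 118.3842 nm/s

118.3842


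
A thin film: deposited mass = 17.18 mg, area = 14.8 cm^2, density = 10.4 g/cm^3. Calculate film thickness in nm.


Convert: m = 17.18 mg = 1.7180e-05 kg, A = 14.8 cm^2 = 1.4800e-03 m^2, rho = 10.4 g/cm^3 = 10400 kg/m^3
t = m / (A * rho)
t = 1.7180e-05 / (1.4800e-03 * 10400)
t = 1.1162e-06 m = 1116.2 nm

1116.2


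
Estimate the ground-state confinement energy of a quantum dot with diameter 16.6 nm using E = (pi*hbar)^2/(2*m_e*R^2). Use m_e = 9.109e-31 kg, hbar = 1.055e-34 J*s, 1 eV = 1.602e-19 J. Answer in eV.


Radius R = 16.6/2 = 8.3 nm = 8.3e-09 m
E = (pi * 1.055e-34)^2 / (2 * 9.109e-31 * (8.3e-09)^2)
E(J) = 8.75282e-22
E = E(J) / 1.602e-19 = 0.0055 eV

0.0055


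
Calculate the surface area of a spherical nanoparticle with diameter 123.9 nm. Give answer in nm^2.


Radius r = 123.9/2 = 61.95 nm
Surface area SA = 4 * pi * r^2
SA = 4 * pi * (61.95)^2
SA = 48227.25 nm^2

48227.25


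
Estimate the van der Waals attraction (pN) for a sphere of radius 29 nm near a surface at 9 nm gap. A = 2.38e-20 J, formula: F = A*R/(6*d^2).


Convert to SI: R = 29 nm = 2.9e-08 m, d = 9 nm = 9e-09 m
F = A * R / (6 * d^2)
F = 2.38e-20 * 2.9e-08 / (6 * (9e-09)^2)
F = 1.42016e-12 N = 1.42 pN

1.42


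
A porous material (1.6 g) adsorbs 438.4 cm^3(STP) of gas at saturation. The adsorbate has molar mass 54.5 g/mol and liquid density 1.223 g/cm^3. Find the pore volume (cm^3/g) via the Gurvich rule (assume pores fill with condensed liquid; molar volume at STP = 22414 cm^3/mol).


Moles adsorbed n = V_ads / 22414 = 438.4 / 22414 = 1.955920e-02 mol
Liquid volume V_liq = n * M / rho_liq = 1.955920e-02 * 54.5 / 1.223 = 0.87161 cm^3
Specific pore volume V_pore = V_liq / m_sample = 0.87161 / 1.6
V_pore = 0.5448 cm^3/g

0.5448


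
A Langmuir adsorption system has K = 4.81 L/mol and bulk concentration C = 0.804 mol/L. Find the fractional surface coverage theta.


Langmuir isotherm: theta = K*C / (1 + K*C)
K*C = 4.81 * 0.804 = 3.86724
theta = 3.86724 / (1 + 3.86724) = 3.86724 / 4.86724
theta = 0.7945

0.7945


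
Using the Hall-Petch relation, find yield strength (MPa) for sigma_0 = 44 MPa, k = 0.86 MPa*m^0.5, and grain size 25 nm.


d = 25 nm = 2.5e-08 m
sqrt(d) = 0.0001581139
Hall-Petch contribution = k / sqrt(d) = 0.86 / 0.0001581139 = 5439.1 MPa
sigma = sigma_0 + k/sqrt(d) = 44 + 5439.1 = 5483.1 MPa

5483.1


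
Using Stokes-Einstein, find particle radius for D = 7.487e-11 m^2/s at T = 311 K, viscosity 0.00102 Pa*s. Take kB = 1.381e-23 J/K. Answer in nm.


Stokes-Einstein: R = kB*T / (6*pi*eta*D)
R = 1.381e-23 * 311 / (6 * pi * 0.00102 * 7.487e-11)
R = 2.98363e-09 m = 2.98 nm

2.98


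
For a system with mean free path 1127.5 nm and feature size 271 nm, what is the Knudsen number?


Knudsen number Kn = lambda / L
Kn = 1127.5 / 271
Kn = 4.1605

4.1605


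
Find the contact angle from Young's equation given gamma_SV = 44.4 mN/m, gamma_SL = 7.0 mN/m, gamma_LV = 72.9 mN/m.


cos(theta) = (gamma_SV - gamma_SL) / gamma_LV
cos(theta) = (44.4 - 7.0) / 72.9
cos(theta) = 0.513032
theta = arccos(0.513032) = 59.13 degrees

59.13


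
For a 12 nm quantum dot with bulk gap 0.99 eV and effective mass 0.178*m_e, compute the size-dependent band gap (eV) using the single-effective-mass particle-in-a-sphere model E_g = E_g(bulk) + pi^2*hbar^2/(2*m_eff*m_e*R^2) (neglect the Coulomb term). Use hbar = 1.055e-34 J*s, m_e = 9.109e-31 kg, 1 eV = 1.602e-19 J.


Radius R = 12/2 nm = 6e-09 m
Confinement energy dE = pi^2 * hbar^2 / (2 * m_eff * m_e * R^2)
dE = pi^2 * (1.055e-34)^2 / (2 * 0.178 * 9.109e-31 * (6e-09)^2) J, divided by 1.602e-19 J/eV
dE = 0.0587 eV
Total band gap = E_g(bulk) + dE = 0.99 + 0.0587 = 1.0487 eV

1.0487


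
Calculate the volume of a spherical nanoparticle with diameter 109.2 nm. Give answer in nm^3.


Radius r = 109.2/2 = 54.6 nm
Volume V = (4/3) * pi * r^3
V = (4/3) * pi * (54.6)^3
V = 681814.98 nm^3

681814.98


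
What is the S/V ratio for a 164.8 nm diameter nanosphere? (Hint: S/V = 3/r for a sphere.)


Radius r = 164.8/2 = 82.4 nm
S/V = 3 / r = 3 / 82.4
S/V = 0.0364 nm^-1

0.0364


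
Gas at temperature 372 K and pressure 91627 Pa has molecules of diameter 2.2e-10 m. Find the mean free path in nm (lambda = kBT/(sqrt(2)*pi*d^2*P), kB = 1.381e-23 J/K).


Mean free path: lambda = kB*T / (sqrt(2) * pi * d^2 * P)
lambda = 1.381e-23 * 372 / (sqrt(2) * pi * (2.2e-10)^2 * 91627)
lambda = 2.60737e-07 m
lambda = 260.74 nm

260.74


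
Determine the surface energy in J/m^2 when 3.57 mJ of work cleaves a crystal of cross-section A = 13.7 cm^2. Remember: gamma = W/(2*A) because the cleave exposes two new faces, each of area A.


Convert: A = 13.7 cm^2 = 0.00137 m^2, W = 3.57 mJ = 0.00357 J
Cleaving exposes two faces of area A, so total new surface = 2*A and gamma = W / (2*A)
gamma = 0.00357 / (2 * 0.00137)
gamma = 1.303 J/m^2

1.303


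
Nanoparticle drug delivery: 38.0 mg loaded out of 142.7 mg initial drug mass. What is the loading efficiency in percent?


Drug loading efficiency = (drug loaded / drug initial) * 100
DLE = 38.0 / 142.7 * 100
DLE = 0.2663 * 100
DLE = 26.63%

26.63


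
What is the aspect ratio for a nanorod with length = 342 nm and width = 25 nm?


Aspect ratio AR = length / diameter
AR = 342 / 25
AR = 13.68

13.68


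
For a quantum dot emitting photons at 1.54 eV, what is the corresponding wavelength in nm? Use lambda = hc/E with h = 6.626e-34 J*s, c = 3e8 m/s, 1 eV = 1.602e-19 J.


Convert energy: E = 1.54 eV = 1.54 * 1.602e-19 = 2.46708e-19 J
lambda = h*c / E = 6.626e-34 * 3e8 / 2.46708e-19
lambda = 8.0573e-07 m = 805.7 nm

805.7


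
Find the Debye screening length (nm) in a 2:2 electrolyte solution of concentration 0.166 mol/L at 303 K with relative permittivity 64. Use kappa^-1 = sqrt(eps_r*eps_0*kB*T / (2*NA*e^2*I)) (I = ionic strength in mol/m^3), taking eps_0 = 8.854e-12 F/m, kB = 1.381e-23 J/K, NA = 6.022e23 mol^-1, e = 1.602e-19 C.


Ionic strength I = 0.166 * 2^2 * 1000 = 664 mol/m^3
kappa^-1 = sqrt(64 * 8.854e-12 * 1.381e-23 * 303 / (2 * 6.022e23 * (1.602e-19)^2 * 664))
kappa^-1 = 0.34 nm

0.34


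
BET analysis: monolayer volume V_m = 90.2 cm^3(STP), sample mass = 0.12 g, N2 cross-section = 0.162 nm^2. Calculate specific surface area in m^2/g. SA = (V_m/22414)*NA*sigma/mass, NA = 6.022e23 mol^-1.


Number of moles in monolayer = V_m / 22414 = 90.2 / 22414 = 0.00402427
Number of molecules = moles * NA = 0.00402427 * 6.022e23
SA = molecules * sigma / mass
SA = (90.2 / 22414) * 6.022e23 * 0.162e-18 / 0.12
SA = 3271.6 m^2/g

3271.6


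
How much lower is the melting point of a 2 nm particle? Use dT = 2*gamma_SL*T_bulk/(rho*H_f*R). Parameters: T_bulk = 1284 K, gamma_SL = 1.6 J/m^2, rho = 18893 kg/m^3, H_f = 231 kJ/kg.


Radius R = 2/2 = 1 nm = 1e-09 m
Convert H_f = 231 kJ/kg = 231000 J/kg
dT = 2 * gamma_SL * T_bulk / (rho * H_f * R)
dT = 2 * 1.6 * 1284 / (18893 * 231000 * 1e-09)
dT = 941.5 K

941.5


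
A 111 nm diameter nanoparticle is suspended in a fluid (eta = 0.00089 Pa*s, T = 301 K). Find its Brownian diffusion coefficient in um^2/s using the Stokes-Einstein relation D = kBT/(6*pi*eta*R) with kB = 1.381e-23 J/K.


Radius R = 111/2 = 55.5 nm = 5.55e-08 m
D = kB*T / (6*pi*eta*R)
D = 1.381e-23 * 301 / (6 * pi * 0.00089 * 5.55e-08)
D = 4.46453e-12 m^2/s = 4.465 um^2/s

4.465


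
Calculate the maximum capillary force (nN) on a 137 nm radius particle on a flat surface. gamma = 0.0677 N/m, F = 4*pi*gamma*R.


Convert radius: R = 137 nm = 1.37e-07 m
F = 4 * pi * gamma * R
F = 4 * pi * 0.0677 * 1.37e-07
F = 1.16552e-07 N = 116.5518 nN

116.5518


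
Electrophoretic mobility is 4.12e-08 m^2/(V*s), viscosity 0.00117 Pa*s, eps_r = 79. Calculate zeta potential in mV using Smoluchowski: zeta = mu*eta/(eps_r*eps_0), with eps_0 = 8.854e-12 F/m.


Smoluchowski equation: zeta = mu * eta / (eps_r * eps_0)
zeta = 4.12e-08 * 0.00117 / (79 * 8.854e-12)
zeta = 0.068915 V = 68.92 mV

68.92


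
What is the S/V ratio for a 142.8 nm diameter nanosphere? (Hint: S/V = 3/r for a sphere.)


Radius r = 142.8/2 = 71.4 nm
S/V = 3 / r = 3 / 71.4
S/V = 0.042 nm^-1

0.042


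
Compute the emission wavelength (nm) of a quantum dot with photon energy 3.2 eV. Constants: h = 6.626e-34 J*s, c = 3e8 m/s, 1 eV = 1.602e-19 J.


Convert energy: E = 3.2 eV = 3.2 * 1.602e-19 = 5.1264e-19 J
lambda = h*c / E = 6.626e-34 * 3e8 / 5.1264e-19
lambda = 3.87757e-07 m = 387.8 nm

387.8


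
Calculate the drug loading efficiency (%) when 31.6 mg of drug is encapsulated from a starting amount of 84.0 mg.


Drug loading efficiency = (drug loaded / drug initial) * 100
DLE = 31.6 / 84.0 * 100
DLE = 0.3762 * 100
DLE = 37.62%

37.62


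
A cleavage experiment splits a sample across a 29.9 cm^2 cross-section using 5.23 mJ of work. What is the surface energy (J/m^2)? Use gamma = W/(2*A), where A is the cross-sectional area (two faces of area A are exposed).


Convert: A = 29.9 cm^2 = 0.00299 m^2, W = 5.23 mJ = 0.00523 J
Cleaving exposes two faces of area A, so total new surface = 2*A and gamma = W / (2*A)
gamma = 0.00523 / (2 * 0.00299)
gamma = 0.875 J/m^2

0.875


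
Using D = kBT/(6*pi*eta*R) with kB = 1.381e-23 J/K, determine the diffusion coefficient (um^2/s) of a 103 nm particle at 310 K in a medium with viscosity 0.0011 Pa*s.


Radius R = 103/2 = 51.5 nm = 5.15e-08 m
D = kB*T / (6*pi*eta*R)
D = 1.381e-23 * 310 / (6 * pi * 0.0011 * 5.15e-08)
D = 4.00917e-12 m^2/s = 4.009 um^2/s

4.009


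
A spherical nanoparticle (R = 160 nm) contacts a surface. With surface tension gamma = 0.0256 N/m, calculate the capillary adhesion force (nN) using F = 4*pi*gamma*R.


Convert radius: R = 160 nm = 1.6e-07 m
F = 4 * pi * gamma * R
F = 4 * pi * 0.0256 * 1.6e-07
F = 5.14719e-08 N = 51.4719 nN

51.4719


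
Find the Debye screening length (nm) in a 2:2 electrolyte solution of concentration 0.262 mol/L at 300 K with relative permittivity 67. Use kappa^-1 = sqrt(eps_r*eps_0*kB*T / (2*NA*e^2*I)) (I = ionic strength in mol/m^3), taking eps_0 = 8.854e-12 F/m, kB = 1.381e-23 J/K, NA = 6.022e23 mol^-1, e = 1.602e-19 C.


Ionic strength I = 0.262 * 2^2 * 1000 = 1048 mol/m^3
kappa^-1 = sqrt(67 * 8.854e-12 * 1.381e-23 * 300 / (2 * 6.022e23 * (1.602e-19)^2 * 1048))
kappa^-1 = 0.275 nm

0.275


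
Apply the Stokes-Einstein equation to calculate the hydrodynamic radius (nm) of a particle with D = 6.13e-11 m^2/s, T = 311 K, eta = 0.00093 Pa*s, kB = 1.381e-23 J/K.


Stokes-Einstein: R = kB*T / (6*pi*eta*D)
R = 1.381e-23 * 311 / (6 * pi * 0.00093 * 6.13e-11)
R = 3.99677e-09 m = 4.0 nm

4.0


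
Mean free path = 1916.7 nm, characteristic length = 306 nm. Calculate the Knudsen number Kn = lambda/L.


Knudsen number Kn = lambda / L
Kn = 1916.7 / 306
Kn = 6.2637

6.2637


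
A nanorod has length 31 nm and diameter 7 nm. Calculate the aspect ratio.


Aspect ratio AR = length / diameter
AR = 31 / 7
AR = 4.43

4.43


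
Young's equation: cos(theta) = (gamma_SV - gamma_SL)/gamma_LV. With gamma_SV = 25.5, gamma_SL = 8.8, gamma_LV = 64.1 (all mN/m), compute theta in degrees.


cos(theta) = (gamma_SV - gamma_SL) / gamma_LV
cos(theta) = (25.5 - 8.8) / 64.1
cos(theta) = 0.26053
theta = arccos(0.26053) = 74.9 degrees

74.9


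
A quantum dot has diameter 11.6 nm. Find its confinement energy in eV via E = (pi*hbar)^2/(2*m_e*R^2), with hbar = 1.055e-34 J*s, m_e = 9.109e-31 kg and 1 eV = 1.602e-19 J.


Radius R = 11.6/2 = 5.8 nm = 5.8e-09 m
E = (pi * 1.055e-34)^2 / (2 * 9.109e-31 * (5.8e-09)^2)
E(J) = 1.79245e-21
E = E(J) / 1.602e-19 = 0.0112 eV

0.0112


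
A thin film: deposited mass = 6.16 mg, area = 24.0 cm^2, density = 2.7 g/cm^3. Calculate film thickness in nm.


Convert: m = 6.16 mg = 6.1600e-06 kg, A = 24.0 cm^2 = 2.4000e-03 m^2, rho = 2.7 g/cm^3 = 2700 kg/m^3
t = m / (A * rho)
t = 6.1600e-06 / (2.4000e-03 * 2700)
t = 9.5062e-07 m = 950.6 nm

950.6


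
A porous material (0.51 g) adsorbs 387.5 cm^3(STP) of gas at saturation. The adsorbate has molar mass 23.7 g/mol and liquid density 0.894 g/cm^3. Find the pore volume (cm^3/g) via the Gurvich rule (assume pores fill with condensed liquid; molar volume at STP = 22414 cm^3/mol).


Moles adsorbed n = V_ads / 22414 = 387.5 / 22414 = 1.728830e-02 mol
Liquid volume V_liq = n * M / rho_liq = 1.728830e-02 * 23.7 / 0.894 = 0.45831 cm^3
Specific pore volume V_pore = V_liq / m_sample = 0.45831 / 0.51
V_pore = 0.8987 cm^3/g

0.8987


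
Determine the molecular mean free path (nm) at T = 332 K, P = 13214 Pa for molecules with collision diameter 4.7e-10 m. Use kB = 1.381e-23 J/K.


Mean free path: lambda = kB*T / (sqrt(2) * pi * d^2 * P)
lambda = 1.381e-23 * 332 / (sqrt(2) * pi * (4.7e-10)^2 * 13214)
lambda = 3.53539e-07 m
lambda = 353.54 nm

353.54


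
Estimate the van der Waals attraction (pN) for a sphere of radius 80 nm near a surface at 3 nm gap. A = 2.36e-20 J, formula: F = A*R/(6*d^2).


Convert to SI: R = 80 nm = 8e-08 m, d = 3 nm = 3e-09 m
F = A * R / (6 * d^2)
F = 2.36e-20 * 8e-08 / (6 * (3e-09)^2)
F = 3.4963e-11 N = 34.963 pN

34.963


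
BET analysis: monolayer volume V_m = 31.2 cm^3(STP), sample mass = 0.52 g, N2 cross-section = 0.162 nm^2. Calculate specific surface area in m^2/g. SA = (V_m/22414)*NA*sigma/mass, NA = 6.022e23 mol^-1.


Number of moles in monolayer = V_m / 22414 = 31.2 / 22414 = 0.00139199
Number of molecules = moles * NA = 0.00139199 * 6.022e23
SA = molecules * sigma / mass
SA = (31.2 / 22414) * 6.022e23 * 0.162e-18 / 0.52
SA = 261.1 m^2/g

261.1


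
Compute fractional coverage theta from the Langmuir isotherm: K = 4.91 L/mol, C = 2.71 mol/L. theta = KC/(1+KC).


Langmuir isotherm: theta = K*C / (1 + K*C)
K*C = 4.91 * 2.71 = 13.3061
theta = 13.3061 / (1 + 13.3061) = 13.3061 / 14.3061
theta = 0.9301

0.9301


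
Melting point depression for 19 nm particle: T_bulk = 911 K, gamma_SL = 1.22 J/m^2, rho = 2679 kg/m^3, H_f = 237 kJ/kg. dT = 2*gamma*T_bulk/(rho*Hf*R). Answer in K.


Radius R = 19/2 = 9.5 nm = 9.5e-09 m
Convert H_f = 237 kJ/kg = 237000 J/kg
dT = 2 * gamma_SL * T_bulk / (rho * H_f * R)
dT = 2 * 1.22 * 911 / (2679 * 237000 * 9.5e-09)
dT = 368.5 K

368.5


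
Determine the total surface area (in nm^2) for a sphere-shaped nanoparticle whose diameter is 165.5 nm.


Radius r = 165.5/2 = 82.75 nm
Surface area SA = 4 * pi * r^2
SA = 4 * pi * (82.75)^2
SA = 86049.01 nm^2

86049.01


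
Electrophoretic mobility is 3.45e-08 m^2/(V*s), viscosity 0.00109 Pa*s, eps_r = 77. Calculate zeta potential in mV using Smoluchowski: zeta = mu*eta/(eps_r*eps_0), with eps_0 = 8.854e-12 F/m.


Smoluchowski equation: zeta = mu * eta / (eps_r * eps_0)
zeta = 3.45e-08 * 0.00109 / (77 * 8.854e-12)
zeta = 0.055159 V = 55.16 mV

55.16


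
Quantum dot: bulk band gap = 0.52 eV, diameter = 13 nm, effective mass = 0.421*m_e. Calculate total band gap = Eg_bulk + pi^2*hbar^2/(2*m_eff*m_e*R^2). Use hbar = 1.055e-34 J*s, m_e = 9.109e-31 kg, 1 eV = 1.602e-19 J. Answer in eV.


Radius R = 13/2 nm = 6.5e-09 m
Confinement energy dE = pi^2 * hbar^2 / (2 * m_eff * m_e * R^2)
dE = pi^2 * (1.055e-34)^2 / (2 * 0.421 * 9.109e-31 * (6.5e-09)^2) J, divided by 1.602e-19 J/eV
dE = 0.0212 eV
Total band gap = E_g(bulk) + dE = 0.52 + 0.0212 = 0.5412 eV

0.5412


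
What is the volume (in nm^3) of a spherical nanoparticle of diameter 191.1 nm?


Radius r = 191.1/2 = 95.55 nm
Volume V = (4/3) * pi * r^3
V = (4/3) * pi * (95.55)^3
V = 3654102.15 nm^3

3654102.15


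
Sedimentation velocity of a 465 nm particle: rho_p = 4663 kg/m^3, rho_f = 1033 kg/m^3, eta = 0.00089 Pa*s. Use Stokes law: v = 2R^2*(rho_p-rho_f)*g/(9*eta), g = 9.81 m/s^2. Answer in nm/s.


Radius R = 465/2 nm = 2.325e-07 m
Density difference = 4663 - 1033 = 3630 kg/m^3
v = 2 * R^2 * (rho_p - rho_f) * g / (9 * eta)
v = 2 * (2.325e-07)^2 * 3630 * 9.81 / (9 * 0.00089)
v = 4.80639e-07 m/s = 480.639 nm/s

480.639


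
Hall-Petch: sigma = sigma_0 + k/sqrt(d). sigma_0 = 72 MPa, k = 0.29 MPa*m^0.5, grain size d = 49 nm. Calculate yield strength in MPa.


d = 49 nm = 4.9e-08 m
sqrt(d) = 0.0002213594
Hall-Petch contribution = k / sqrt(d) = 0.29 / 0.0002213594 = 1310.1 MPa
sigma = sigma_0 + k/sqrt(d) = 72 + 1310.1 = 1382.1 MPa

1382.1


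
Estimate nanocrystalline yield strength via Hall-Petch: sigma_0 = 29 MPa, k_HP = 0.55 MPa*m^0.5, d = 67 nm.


d = 67 nm = 6.7e-08 m
sqrt(d) = 0.0002588436
Hall-Petch contribution = k / sqrt(d) = 0.55 / 0.0002588436 = 2124.8 MPa
sigma = sigma_0 + k/sqrt(d) = 29 + 2124.8 = 2153.8 MPa

2153.8


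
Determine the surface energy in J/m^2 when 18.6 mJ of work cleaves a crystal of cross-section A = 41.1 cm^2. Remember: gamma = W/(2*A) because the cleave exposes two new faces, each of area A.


Convert: A = 41.1 cm^2 = 0.00411 m^2, W = 18.6 mJ = 0.0186 J
Cleaving exposes two faces of area A, so total new surface = 2*A and gamma = W / (2*A)
gamma = 0.0186 / (2 * 0.00411)
gamma = 2.263 J/m^2

2.263


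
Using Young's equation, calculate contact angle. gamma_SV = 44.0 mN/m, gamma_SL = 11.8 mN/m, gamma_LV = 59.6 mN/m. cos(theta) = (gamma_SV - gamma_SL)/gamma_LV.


cos(theta) = (gamma_SV - gamma_SL) / gamma_LV
cos(theta) = (44.0 - 11.8) / 59.6
cos(theta) = 0.540268
theta = arccos(0.540268) = 57.3 degrees

57.3


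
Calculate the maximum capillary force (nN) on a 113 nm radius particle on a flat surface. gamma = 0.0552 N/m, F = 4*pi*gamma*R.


Convert radius: R = 113 nm = 1.13e-07 m
F = 4 * pi * gamma * R
F = 4 * pi * 0.0552 * 1.13e-07
F = 7.8384e-08 N = 78.384 nN

78.384


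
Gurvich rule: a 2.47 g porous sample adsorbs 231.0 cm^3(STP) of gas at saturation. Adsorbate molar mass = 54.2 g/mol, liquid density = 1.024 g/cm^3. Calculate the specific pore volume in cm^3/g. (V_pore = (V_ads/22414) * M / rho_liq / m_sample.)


Moles adsorbed n = V_ads / 22414 = 231.0 / 22414 = 1.030606e-02 mol
Liquid volume V_liq = n * M / rho_liq = 1.030606e-02 * 54.2 / 1.024 = 0.54550 cm^3
Specific pore volume V_pore = V_liq / m_sample = 0.54550 / 2.47
V_pore = 0.2208 cm^3/g

0.2208


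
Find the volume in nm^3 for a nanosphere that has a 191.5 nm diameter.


Radius r = 191.5/2 = 95.75 nm
Volume V = (4/3) * pi * r^3
V = (4/3) * pi * (95.75)^3
V = 3677095.91 nm^3

3677095.91


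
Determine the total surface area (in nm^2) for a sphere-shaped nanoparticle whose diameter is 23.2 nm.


Radius r = 23.2/2 = 11.6 nm
Surface area SA = 4 * pi * r^2
SA = 4 * pi * (11.6)^2
SA = 1690.93 nm^2

1690.93


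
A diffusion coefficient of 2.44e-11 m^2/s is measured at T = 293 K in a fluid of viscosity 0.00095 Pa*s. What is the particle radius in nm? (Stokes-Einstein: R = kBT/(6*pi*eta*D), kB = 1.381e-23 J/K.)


Stokes-Einstein: R = kB*T / (6*pi*eta*D)
R = 1.381e-23 * 293 / (6 * pi * 0.00095 * 2.44e-11)
R = 9.26076e-09 m = 9.26 nm

9.26


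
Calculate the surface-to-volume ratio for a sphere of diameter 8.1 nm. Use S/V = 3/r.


Radius r = 8.1/2 = 4.05 nm
S/V = 3 / r = 3 / 4.05
S/V = 0.7407 nm^-1

0.7407


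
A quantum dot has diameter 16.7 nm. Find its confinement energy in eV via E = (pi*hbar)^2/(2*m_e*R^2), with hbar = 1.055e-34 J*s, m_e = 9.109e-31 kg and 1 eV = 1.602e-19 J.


Radius R = 16.7/2 = 8.35 nm = 8.35e-09 m
E = (pi * 1.055e-34)^2 / (2 * 9.109e-31 * (8.35e-09)^2)
E(J) = 8.64831e-22
E = E(J) / 1.602e-19 = 0.0054 eV

0.0054


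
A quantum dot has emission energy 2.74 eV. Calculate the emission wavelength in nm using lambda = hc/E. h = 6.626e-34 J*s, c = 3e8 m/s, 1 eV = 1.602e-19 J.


Convert energy: E = 2.74 eV = 2.74 * 1.602e-19 = 4.38948e-19 J
lambda = h*c / E = 6.626e-34 * 3e8 / 4.38948e-19
lambda = 4.52855e-07 m = 452.9 nm

452.9


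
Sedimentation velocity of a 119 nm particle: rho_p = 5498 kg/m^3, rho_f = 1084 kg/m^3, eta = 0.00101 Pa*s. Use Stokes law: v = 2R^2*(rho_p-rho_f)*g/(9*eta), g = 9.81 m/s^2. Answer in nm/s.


Radius R = 119/2 nm = 5.95e-08 m
Density difference = 5498 - 1084 = 4414 kg/m^3
v = 2 * R^2 * (rho_p - rho_f) * g / (9 * eta)
v = 2 * (5.95e-08)^2 * 4414 * 9.81 / (9 * 0.00101)
v = 3.37288e-08 m/s = 33.7288 nm/s

33.7288


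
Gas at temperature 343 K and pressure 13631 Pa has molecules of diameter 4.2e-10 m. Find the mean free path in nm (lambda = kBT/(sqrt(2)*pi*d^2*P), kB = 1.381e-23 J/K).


Mean free path: lambda = kB*T / (sqrt(2) * pi * d^2 * P)
lambda = 1.381e-23 * 343 / (sqrt(2) * pi * (4.2e-10)^2 * 13631)
lambda = 4.43401e-07 m
lambda = 443.4 nm

443.4


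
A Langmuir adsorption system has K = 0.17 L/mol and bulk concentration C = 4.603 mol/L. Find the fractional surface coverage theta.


Langmuir isotherm: theta = K*C / (1 + K*C)
K*C = 0.17 * 4.603 = 0.78251
theta = 0.78251 / (1 + 0.78251) = 0.78251 / 1.78251
theta = 0.439

0.439


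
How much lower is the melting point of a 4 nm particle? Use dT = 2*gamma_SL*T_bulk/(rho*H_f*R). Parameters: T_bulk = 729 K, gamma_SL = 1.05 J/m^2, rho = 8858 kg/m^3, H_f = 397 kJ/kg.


Radius R = 4/2 = 2 nm = 2e-09 m
Convert H_f = 397 kJ/kg = 397000 J/kg
dT = 2 * gamma_SL * T_bulk / (rho * H_f * R)
dT = 2 * 1.05 * 729 / (8858 * 397000 * 2e-09)
dT = 217.7 K

217.7


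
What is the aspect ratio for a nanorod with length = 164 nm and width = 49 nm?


Aspect ratio AR = length / diameter
AR = 164 / 49
AR = 3.35

3.35


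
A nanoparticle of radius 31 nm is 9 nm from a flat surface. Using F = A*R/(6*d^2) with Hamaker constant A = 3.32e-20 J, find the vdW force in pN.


Convert to SI: R = 31 nm = 3.1e-08 m, d = 9 nm = 9e-09 m
F = A * R / (6 * d^2)
F = 3.32e-20 * 3.1e-08 / (6 * (9e-09)^2)
F = 2.1177e-12 N = 2.118 pN

2.118


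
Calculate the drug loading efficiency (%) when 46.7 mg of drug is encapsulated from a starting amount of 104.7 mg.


Drug loading efficiency = (drug loaded / drug initial) * 100
DLE = 46.7 / 104.7 * 100
DLE = 0.446 * 100
DLE = 44.6%

44.6


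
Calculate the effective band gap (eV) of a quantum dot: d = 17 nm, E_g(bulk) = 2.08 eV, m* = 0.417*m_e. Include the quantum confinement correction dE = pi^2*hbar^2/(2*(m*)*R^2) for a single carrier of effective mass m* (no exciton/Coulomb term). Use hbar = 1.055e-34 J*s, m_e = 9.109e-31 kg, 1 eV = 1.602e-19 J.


Radius R = 17/2 nm = 8.5e-09 m
Confinement energy dE = pi^2 * hbar^2 / (2 * m_eff * m_e * R^2)
dE = pi^2 * (1.055e-34)^2 / (2 * 0.417 * 9.109e-31 * (8.5e-09)^2) J, divided by 1.602e-19 J/eV
dE = 0.0125 eV
Total band gap = E_g(bulk) + dE = 2.08 + 0.0125 = 2.0925 eV

2.0925


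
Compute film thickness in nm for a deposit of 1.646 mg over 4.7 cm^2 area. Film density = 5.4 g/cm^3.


Convert: m = 1.646 mg = 1.6460e-06 kg, A = 4.7 cm^2 = 4.7000e-04 m^2, rho = 5.4 g/cm^3 = 5400 kg/m^3
t = m / (A * rho)
t = 1.6460e-06 / (4.7000e-04 * 5400)
t = 6.4854e-07 m = 648.5 nm

648.5


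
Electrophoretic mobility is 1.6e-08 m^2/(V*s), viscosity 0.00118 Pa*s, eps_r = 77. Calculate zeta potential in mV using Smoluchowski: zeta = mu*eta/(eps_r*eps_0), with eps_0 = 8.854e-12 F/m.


Smoluchowski equation: zeta = mu * eta / (eps_r * eps_0)
zeta = 1.6e-08 * 0.00118 / (77 * 8.854e-12)
zeta = 0.027693 V = 27.69 mV

27.69


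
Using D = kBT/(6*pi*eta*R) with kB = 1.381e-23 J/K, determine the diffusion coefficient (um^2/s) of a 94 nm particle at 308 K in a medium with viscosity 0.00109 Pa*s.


Radius R = 94/2 = 47 nm = 4.7e-08 m
D = kB*T / (6*pi*eta*R)
D = 1.381e-23 * 308 / (6 * pi * 0.00109 * 4.7e-08)
D = 4.40473e-12 m^2/s = 4.405 um^2/s

4.405


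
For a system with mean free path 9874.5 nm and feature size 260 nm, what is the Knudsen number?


Knudsen number Kn = lambda / L
Kn = 9874.5 / 260
Kn = 37.9788

37.9788


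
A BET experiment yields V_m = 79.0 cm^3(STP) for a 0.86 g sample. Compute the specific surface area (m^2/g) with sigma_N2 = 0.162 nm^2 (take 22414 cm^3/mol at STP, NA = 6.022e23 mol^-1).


Number of moles in monolayer = V_m / 22414 = 79.0 / 22414 = 0.00352458
Number of molecules = moles * NA = 0.00352458 * 6.022e23
SA = molecules * sigma / mass
SA = (79.0 / 22414) * 6.022e23 * 0.162e-18 / 0.86
SA = 399.8 m^2/g

399.8


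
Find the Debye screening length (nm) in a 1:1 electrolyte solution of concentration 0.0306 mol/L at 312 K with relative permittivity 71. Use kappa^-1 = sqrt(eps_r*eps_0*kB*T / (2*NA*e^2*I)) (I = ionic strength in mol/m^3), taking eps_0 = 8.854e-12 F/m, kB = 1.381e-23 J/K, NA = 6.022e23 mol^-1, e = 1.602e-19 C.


Ionic strength I = 0.0306 * 1^2 * 1000 = 30.6 mol/m^3
kappa^-1 = sqrt(71 * 8.854e-12 * 1.381e-23 * 312 / (2 * 6.022e23 * (1.602e-19)^2 * 30.6))
kappa^-1 = 1.692 nm

1.692


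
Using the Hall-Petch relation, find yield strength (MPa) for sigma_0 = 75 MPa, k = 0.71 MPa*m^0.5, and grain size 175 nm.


d = 175 nm = 1.75e-07 m
sqrt(d) = 0.00041833
Hall-Petch contribution = k / sqrt(d) = 0.71 / 0.00041833 = 1697.2 MPa
sigma = sigma_0 + k/sqrt(d) = 75 + 1697.2 = 1772.2 MPa

1772.2


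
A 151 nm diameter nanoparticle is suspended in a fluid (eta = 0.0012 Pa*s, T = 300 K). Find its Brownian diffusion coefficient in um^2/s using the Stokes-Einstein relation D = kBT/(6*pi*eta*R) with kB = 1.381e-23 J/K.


Radius R = 151/2 = 75.5 nm = 7.55e-08 m
D = kB*T / (6*pi*eta*R)
D = 1.381e-23 * 300 / (6 * pi * 0.0012 * 7.55e-08)
D = 2.42597e-12 m^2/s = 2.426 um^2/s

2.426


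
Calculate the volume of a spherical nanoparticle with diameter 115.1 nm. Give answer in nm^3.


Radius r = 115.1/2 = 57.55 nm
Volume V = (4/3) * pi * r^3
V = (4/3) * pi * (57.55)^3
V = 798407.47 nm^3

798407.47


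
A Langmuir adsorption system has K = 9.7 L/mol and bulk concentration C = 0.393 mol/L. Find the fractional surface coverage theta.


Langmuir isotherm: theta = K*C / (1 + K*C)
K*C = 9.7 * 0.393 = 3.8121
theta = 3.8121 / (1 + 3.8121) = 3.8121 / 4.8121
theta = 0.7922

0.7922


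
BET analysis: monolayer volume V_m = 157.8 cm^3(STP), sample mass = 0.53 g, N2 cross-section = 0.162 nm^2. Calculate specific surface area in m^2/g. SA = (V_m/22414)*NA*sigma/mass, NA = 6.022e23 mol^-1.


Number of moles in monolayer = V_m / 22414 = 157.8 / 22414 = 0.00704024
Number of molecules = moles * NA = 0.00704024 * 6.022e23
SA = molecules * sigma / mass
SA = (157.8 / 22414) * 6.022e23 * 0.162e-18 / 0.53
SA = 1295.9 m^2/g

1295.9


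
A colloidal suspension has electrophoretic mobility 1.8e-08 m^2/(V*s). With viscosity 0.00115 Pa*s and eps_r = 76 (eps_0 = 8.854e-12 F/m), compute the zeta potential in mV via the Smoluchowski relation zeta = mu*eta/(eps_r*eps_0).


Smoluchowski equation: zeta = mu * eta / (eps_r * eps_0)
zeta = 1.8e-08 * 0.00115 / (76 * 8.854e-12)
zeta = 0.030762 V = 30.76 mV

30.76


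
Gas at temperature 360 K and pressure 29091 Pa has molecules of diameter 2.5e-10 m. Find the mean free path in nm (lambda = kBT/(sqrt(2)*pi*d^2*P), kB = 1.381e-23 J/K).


Mean free path: lambda = kB*T / (sqrt(2) * pi * d^2 * P)
lambda = 1.381e-23 * 360 / (sqrt(2) * pi * (2.5e-10)^2 * 29091)
lambda = 6.1545e-07 m
lambda = 615.45 nm

615.45


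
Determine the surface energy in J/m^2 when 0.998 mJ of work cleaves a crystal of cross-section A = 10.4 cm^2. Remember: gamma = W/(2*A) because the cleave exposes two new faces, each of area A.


Convert: A = 10.4 cm^2 = 0.00104 m^2, W = 0.998 mJ = 0.000998 J
Cleaving exposes two faces of area A, so total new surface = 2*A and gamma = W / (2*A)
gamma = 0.000998 / (2 * 0.00104)
gamma = 0.48 J/m^2

0.48


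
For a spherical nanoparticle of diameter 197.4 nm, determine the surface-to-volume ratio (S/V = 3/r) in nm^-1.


Radius r = 197.4/2 = 98.7 nm
S/V = 3 / r = 3 / 98.7
S/V = 0.0304 nm^-1

0.0304


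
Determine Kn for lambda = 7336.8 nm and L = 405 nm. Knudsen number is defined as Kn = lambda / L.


Knudsen number Kn = lambda / L
Kn = 7336.8 / 405
Kn = 18.1156

18.1156


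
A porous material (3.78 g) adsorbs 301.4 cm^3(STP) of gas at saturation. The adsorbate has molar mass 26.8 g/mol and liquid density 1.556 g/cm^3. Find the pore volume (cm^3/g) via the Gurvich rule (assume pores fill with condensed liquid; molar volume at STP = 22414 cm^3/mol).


Moles adsorbed n = V_ads / 22414 = 301.4 / 22414 = 1.344695e-02 mol
Liquid volume V_liq = n * M / rho_liq = 1.344695e-02 * 26.8 / 1.556 = 0.23161 cm^3
Specific pore volume V_pore = V_liq / m_sample = 0.23161 / 3.78
V_pore = 0.0613 cm^3/g

0.0613


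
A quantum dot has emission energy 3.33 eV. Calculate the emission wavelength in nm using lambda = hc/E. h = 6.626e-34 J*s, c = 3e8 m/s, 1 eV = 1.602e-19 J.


Convert energy: E = 3.33 eV = 3.33 * 1.602e-19 = 5.33466e-19 J
lambda = h*c / E = 6.626e-34 * 3e8 / 5.33466e-19
lambda = 3.7262e-07 m = 372.6 nm

372.6


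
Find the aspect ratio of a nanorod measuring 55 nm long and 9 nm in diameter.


Aspect ratio AR = length / diameter
AR = 55 / 9
AR = 6.11

6.11


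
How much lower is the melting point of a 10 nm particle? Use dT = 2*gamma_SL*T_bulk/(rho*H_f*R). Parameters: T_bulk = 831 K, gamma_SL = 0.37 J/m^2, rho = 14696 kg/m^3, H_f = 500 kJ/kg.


Radius R = 10/2 = 5 nm = 5e-09 m
Convert H_f = 500 kJ/kg = 500000 J/kg
dT = 2 * gamma_SL * T_bulk / (rho * H_f * R)
dT = 2 * 0.37 * 831 / (14696 * 500000 * 5e-09)
dT = 16.7 K

16.7


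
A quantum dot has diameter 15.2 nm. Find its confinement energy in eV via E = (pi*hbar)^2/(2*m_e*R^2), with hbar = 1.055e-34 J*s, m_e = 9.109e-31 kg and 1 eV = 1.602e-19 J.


Radius R = 15.2/2 = 7.6 nm = 7.6e-09 m
E = (pi * 1.055e-34)^2 / (2 * 9.109e-31 * (7.6e-09)^2)
E(J) = 1.04394e-21
E = E(J) / 1.602e-19 = 0.0065 eV

0.0065


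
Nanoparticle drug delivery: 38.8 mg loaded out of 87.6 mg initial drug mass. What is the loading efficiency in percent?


Drug loading efficiency = (drug loaded / drug initial) * 100
DLE = 38.8 / 87.6 * 100
DLE = 0.4429 * 100
DLE = 44.29%

44.29


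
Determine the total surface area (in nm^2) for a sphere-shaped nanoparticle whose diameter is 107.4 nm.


Radius r = 107.4/2 = 53.7 nm
Surface area SA = 4 * pi * r^2
SA = 4 * pi * (53.7)^2
SA = 36237.52 nm^2

36237.52


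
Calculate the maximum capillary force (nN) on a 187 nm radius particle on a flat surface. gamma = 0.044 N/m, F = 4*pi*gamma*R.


Convert radius: R = 187 nm = 1.87e-07 m
F = 4 * pi * gamma * R
F = 4 * pi * 0.044 * 1.87e-07
F = 1.03396e-07 N = 103.3961 nN

103.3961


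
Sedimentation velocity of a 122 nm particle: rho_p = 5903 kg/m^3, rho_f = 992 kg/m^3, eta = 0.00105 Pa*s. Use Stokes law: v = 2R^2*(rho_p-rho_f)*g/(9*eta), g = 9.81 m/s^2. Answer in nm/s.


Radius R = 122/2 nm = 6.1e-08 m
Density difference = 5903 - 992 = 4911 kg/m^3
v = 2 * R^2 * (rho_p - rho_f) * g / (9 * eta)
v = 2 * (6.1e-08)^2 * 4911 * 9.81 / (9 * 0.00105)
v = 3.794e-08 m/s = 37.94 nm/s

37.94


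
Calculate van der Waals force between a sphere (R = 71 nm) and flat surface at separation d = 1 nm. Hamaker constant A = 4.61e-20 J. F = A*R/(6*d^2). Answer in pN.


Convert to SI: R = 71 nm = 7.1e-08 m, d = 1 nm = 1e-09 m
F = A * R / (6 * d^2)
F = 4.61e-20 * 7.1e-08 / (6 * (1e-09)^2)
F = 5.45517e-10 N = 545.517 pN

545.517


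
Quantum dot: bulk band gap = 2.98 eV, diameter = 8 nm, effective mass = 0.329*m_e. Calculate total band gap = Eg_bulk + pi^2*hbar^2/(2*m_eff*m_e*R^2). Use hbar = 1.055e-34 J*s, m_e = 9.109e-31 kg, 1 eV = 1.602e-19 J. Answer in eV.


Radius R = 8/2 nm = 4e-09 m
Confinement energy dE = pi^2 * hbar^2 / (2 * m_eff * m_e * R^2)
dE = pi^2 * (1.055e-34)^2 / (2 * 0.329 * 9.109e-31 * (4e-09)^2) J, divided by 1.602e-19 J/eV
dE = 0.0715 eV
Total band gap = E_g(bulk) + dE = 2.98 + 0.0715 = 3.0515 eV

3.0515


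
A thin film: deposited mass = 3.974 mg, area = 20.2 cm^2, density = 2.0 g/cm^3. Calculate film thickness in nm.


Convert: m = 3.974 mg = 3.9740e-06 kg, A = 20.2 cm^2 = 2.0200e-03 m^2, rho = 2.0 g/cm^3 = 2000 kg/m^3
t = m / (A * rho)
t = 3.9740e-06 / (2.0200e-03 * 2000)
t = 9.8366e-07 m = 983.7 nm

983.7


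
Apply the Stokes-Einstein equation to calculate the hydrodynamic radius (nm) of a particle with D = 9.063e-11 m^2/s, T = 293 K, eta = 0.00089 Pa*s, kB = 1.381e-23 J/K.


Stokes-Einstein: R = kB*T / (6*pi*eta*D)
R = 1.381e-23 * 293 / (6 * pi * 0.00089 * 9.063e-11)
R = 2.66133e-09 m = 2.66 nm

2.66


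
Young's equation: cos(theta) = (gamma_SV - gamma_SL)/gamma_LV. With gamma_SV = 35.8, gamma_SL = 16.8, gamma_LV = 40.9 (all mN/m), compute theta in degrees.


cos(theta) = (gamma_SV - gamma_SL) / gamma_LV
cos(theta) = (35.8 - 16.8) / 40.9
cos(theta) = 0.464548
theta = arccos(0.464548) = 62.32 degrees

62.32


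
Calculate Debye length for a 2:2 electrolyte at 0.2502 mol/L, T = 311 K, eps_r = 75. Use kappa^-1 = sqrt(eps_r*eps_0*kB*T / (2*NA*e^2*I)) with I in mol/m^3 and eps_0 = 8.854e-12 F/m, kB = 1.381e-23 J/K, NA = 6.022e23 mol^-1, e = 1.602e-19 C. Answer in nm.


Ionic strength I = 0.2502 * 2^2 * 1000 = 1000.8 mol/m^3
kappa^-1 = sqrt(75 * 8.854e-12 * 1.381e-23 * 311 / (2 * 6.022e23 * (1.602e-19)^2 * 1000.8))
kappa^-1 = 0.304 nm

0.304


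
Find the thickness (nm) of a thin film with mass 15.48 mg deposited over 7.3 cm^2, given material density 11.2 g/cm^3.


Convert: m = 15.48 mg = 1.5480e-05 kg, A = 7.3 cm^2 = 7.3000e-04 m^2, rho = 11.2 g/cm^3 = 11200 kg/m^3
t = m / (A * rho)
t = 1.5480e-05 / (7.3000e-04 * 11200)
t = 1.8933e-06 m = 1893.3 nm

1893.3


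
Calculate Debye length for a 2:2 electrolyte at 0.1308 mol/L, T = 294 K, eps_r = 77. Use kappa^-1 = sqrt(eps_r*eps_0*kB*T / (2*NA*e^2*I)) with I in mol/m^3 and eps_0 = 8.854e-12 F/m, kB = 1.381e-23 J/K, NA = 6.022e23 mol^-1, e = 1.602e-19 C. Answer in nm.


Ionic strength I = 0.1308 * 2^2 * 1000 = 523.2 mol/m^3
kappa^-1 = sqrt(77 * 8.854e-12 * 1.381e-23 * 294 / (2 * 6.022e23 * (1.602e-19)^2 * 523.2))
kappa^-1 = 0.414 nm

0.414


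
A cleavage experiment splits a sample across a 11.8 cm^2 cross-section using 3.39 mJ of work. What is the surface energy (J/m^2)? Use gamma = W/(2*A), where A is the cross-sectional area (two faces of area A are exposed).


Convert: A = 11.8 cm^2 = 0.00118 m^2, W = 3.39 mJ = 0.00339 J
Cleaving exposes two faces of area A, so total new surface = 2*A and gamma = W / (2*A)
gamma = 0.00339 / (2 * 0.00118)
gamma = 1.436 J/m^2

1.436


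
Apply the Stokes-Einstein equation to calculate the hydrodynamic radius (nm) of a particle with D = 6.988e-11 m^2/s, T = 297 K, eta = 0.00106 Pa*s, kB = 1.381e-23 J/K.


Stokes-Einstein: R = kB*T / (6*pi*eta*D)
R = 1.381e-23 * 297 / (6 * pi * 0.00106 * 6.988e-11)
R = 2.93758e-09 m = 2.94 nm

2.94


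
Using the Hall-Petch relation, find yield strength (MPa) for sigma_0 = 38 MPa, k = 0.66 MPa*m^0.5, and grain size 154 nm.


d = 154 nm = 1.54e-07 m
sqrt(d) = 0.0003924283
Hall-Petch contribution = k / sqrt(d) = 0.66 / 0.0003924283 = 1681.8 MPa
sigma = sigma_0 + k/sqrt(d) = 38 + 1681.8 = 1719.8 MPa

1719.8


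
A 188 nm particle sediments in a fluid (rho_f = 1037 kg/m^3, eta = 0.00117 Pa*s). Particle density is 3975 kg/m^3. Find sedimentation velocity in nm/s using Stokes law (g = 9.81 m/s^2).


Radius R = 188/2 nm = 9.4e-08 m
Density difference = 3975 - 1037 = 2938 kg/m^3
v = 2 * R^2 * (rho_p - rho_f) * g / (9 * eta)
v = 2 * (9.4e-08)^2 * 2938 * 9.81 / (9 * 0.00117)
v = 4.83702e-08 m/s = 48.3702 nm/s

48.3702
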